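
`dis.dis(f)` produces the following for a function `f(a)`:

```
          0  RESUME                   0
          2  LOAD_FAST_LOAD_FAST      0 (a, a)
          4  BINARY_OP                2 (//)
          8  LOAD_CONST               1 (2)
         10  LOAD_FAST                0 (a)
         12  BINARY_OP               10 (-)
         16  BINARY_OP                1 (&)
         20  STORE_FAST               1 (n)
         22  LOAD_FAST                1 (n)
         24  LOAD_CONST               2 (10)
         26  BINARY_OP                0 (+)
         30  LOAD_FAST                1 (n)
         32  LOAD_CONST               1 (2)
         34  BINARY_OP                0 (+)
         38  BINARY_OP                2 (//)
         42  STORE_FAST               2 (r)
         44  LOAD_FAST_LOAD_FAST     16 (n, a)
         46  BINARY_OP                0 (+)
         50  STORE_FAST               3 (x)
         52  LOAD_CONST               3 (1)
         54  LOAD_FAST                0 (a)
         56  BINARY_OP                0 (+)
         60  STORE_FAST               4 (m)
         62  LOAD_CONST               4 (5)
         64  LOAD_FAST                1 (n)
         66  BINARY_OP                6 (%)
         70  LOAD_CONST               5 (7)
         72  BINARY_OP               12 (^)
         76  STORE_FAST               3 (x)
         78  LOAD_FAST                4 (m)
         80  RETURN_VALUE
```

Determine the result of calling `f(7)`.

LOAD_FAST_LOAD_FAST a,a → push 7,7. Stack: [7, 7]
BINARY_OP // → 7 // 7 = 1. Stack: [1]
LOAD_CONST → push 2. Stack: [1, 2]
LOAD_FAST a → push 7. Stack: [1, 2, 7]
BINARY_OP - → 2 - 7 = -5. Stack: [1, -5]
BINARY_OP & → 1 & -5 = 1. Stack: [1]
STORE_FAST n → n=1. Stack: []
LOAD_FAST n → push 1. Stack: [1]
LOAD_CONST → push 10. Stack: [1, 10]
BINARY_OP + → 1 + 10 = 11. Stack: [11]
LOAD_FAST n → push 1. Stack: [11, 1]
LOAD_CONST → push 2. Stack: [11, 1, 2]
BINARY_OP + → 1 + 2 = 3. Stack: [11, 3]
BINARY_OP // → 11 // 3 = 3. Stack: [3]
STORE_FAST r → r=3. Stack: []
LOAD_FAST_LOAD_FAST n,a → push 1,7. Stack: [1, 7]
BINARY_OP + → 1 + 7 = 8. Stack: [8]
STORE_FAST x → x=8. Stack: []
LOAD_CONST → push 1. Stack: [1]
LOAD_FAST a → push 7. Stack: [1, 7]
BINARY_OP + → 1 + 7 = 8. Stack: [8]
STORE_FAST m → m=8. Stack: []
LOAD_CONST → push 5. Stack: [5]
LOAD_FAST n → push 1. Stack: [5, 1]
BINARY_OP % → 5 % 1 = 0. Stack: [0]
LOAD_CONST → push 7. Stack: [0, 7]
BINARY_OP ^ → 0 ^ 7 = 7. Stack: [7]
STORE_FAST x → x=7. Stack: []
LOAD_FAST m → push 8. Stack: [8]
RETURN_VALUE → return 8.

8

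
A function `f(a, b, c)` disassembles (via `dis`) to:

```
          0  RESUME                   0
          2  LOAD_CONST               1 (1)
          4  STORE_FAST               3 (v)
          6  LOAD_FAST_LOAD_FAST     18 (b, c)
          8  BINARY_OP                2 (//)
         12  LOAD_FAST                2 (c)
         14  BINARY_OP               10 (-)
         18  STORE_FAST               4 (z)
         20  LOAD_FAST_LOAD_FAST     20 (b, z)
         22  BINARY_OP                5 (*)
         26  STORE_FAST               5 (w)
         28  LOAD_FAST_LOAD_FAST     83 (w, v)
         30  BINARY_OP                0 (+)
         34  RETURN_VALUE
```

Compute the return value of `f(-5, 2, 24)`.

LOAD_CONST → push 1. Stack: [1]
STORE_FAST v → v=1. Stack: []
LOAD_FAST_LOAD_FAST b,c → push 2,24. Stack: [2, 24]
BINARY_OP // → 2 // 24 = 0. Stack: [0]
LOAD_FAST c → push 24. Stack: [0, 24]
BINARY_OP - → 0 - 24 = -24. Stack: [-24]
STORE_FAST z → z=-24. Stack: []
LOAD_FAST_LOAD_FAST b,z → push 2,-24. Stack: [2, -24]
BINARY_OP * → 2 * -24 = -48. Stack: [-48]
STORE_FAST w → w=-48. Stack: []
LOAD_FAST_LOAD_FAST w,v → push -48,1. Stack: [-48, 1]
BINARY_OP + → -48 + 1 = -47. Stack: [-47]
RETURN_VALUE → return -47.

-47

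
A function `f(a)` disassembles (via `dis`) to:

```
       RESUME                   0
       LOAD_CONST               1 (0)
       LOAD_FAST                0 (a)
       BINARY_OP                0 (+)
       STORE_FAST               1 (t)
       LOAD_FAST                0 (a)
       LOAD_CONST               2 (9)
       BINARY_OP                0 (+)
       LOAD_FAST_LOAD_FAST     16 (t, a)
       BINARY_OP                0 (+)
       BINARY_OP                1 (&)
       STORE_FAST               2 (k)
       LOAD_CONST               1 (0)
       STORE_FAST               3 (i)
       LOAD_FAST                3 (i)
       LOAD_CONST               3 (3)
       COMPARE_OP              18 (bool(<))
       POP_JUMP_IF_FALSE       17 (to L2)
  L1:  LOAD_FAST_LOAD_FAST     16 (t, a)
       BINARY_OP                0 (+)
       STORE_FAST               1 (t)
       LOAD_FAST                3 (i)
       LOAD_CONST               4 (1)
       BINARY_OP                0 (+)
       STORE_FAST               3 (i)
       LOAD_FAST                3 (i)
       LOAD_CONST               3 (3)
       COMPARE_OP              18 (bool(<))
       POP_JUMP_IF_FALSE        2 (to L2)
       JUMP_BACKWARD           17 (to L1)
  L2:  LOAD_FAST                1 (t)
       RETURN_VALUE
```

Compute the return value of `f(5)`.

LOAD_CONST → push 0. Stack: [0]
LOAD_FAST a → push 5. Stack: [0, 5]
BINARY_OP + → 0 + 5 = 5. Stack: [5]
STORE_FAST t → t=5. Stack: []
LOAD_FAST a → push 5. Stack: [5]
LOAD_CONST → push 9. Stack: [5, 9]
BINARY_OP + → 5 + 9 = 14. Stack: [14]
LOAD_FAST_LOAD_FAST t,a → push 5,5. Stack: [14, 5, 5]
BINARY_OP + → 5 + 5 = 10. Stack: [14, 10]
BINARY_OP & → 14 & 10 = 10. Stack: [10]
STORE_FAST k → k=10. Stack: []
LOAD_CONST → push 0. Stack: [0]
STORE_FAST i → i=0. Stack: []
LOAD_FAST i → push 0. Stack: [0]
LOAD_CONST → push 3. Stack: [0, 3]
COMPARE_OP bool(<) → 0 vs 3 = True. Stack: [True]
POP_JUMP_IF_FALSE → pop True; no jump. Stack: []
LOAD_FAST_LOAD_FAST t,a → push 5,5. Stack: [5, 5]
BINARY_OP + → 5 + 5 = 10. Stack: [10]
STORE_FAST t → t=10. Stack: []
LOAD_FAST i → push 0. Stack: [0]
LOAD_CONST → push 1. Stack: [0, 1]
BINARY_OP + → 0 + 1 = 1. Stack: [1]
STORE_FAST i → i=1. Stack: []
LOAD_FAST i → push 1. Stack: [1]
LOAD_CONST → push 3. Stack: [1, 3]
COMPARE_OP bool(<) → 1 vs 3 = True. Stack: [True]
POP_JUMP_IF_FALSE → pop True; no jump. Stack: []
LOAD_FAST_LOAD_FAST t,a → push 10,5. Stack: [10, 5]
BINARY_OP + → 10 + 5 = 15. Stack: [15]
STORE_FAST t → t=15. Stack: []
LOAD_FAST i → push 1. Stack: [1]
LOAD_CONST → push 1. Stack: [1, 1]
BINARY_OP + → 1 + 1 = 2. Stack: [2]
STORE_FAST i → i=2. Stack: []
LOAD_FAST i → push 2. Stack: [2]
LOAD_CONST → push 3. Stack: [2, 3]
COMPARE_OP bool(<) → 2 vs 3 = True. Stack: [True]
POP_JUMP_IF_FALSE → pop True; no jump. Stack: []
LOAD_FAST_LOAD_FAST t,a → push 15,5. Stack: [15, 5]
BINARY_OP + → 15 + 5 = 20. Stack: [20]
STORE_FAST t → t=20. Stack: []
LOAD_FAST i → push 2. Stack: [2]
LOAD_CONST → push 1. Stack: [2, 1]
BINARY_OP + → 2 + 1 = 3. Stack: [3]
STORE_FAST i → i=3. Stack: []
LOAD_FAST i → push 3. Stack: [3]
LOAD_CONST → push 3. Stack: [3, 3]
COMPARE_OP bool(<) → 3 vs 3 = False. Stack: [False]
POP_JUMP_IF_FALSE → pop False; jump. Stack: []
LOAD_FAST t → push 20. Stack: [20]
RETURN_VALUE → return 20.

20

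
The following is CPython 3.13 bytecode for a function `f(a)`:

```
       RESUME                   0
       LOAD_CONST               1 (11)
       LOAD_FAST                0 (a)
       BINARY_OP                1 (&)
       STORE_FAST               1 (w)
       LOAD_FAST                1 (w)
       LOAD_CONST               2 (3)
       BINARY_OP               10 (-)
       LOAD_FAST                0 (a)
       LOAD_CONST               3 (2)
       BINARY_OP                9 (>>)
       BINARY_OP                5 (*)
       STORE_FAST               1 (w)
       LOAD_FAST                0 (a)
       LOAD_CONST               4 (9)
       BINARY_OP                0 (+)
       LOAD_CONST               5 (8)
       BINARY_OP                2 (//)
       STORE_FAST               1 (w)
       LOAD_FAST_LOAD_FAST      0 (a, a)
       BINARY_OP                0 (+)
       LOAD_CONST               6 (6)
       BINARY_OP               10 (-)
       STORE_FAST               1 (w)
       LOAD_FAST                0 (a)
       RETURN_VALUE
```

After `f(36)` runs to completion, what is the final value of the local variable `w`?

66

LOAD_CONST → push 11. Stack: [11]
LOAD_FAST a → push 36. Stack: [11, 36]
BINARY_OP & → 11 & 36 = 0. Stack: [0]
STORE_FAST w → w=0. Stack: []
LOAD_FAST w → push 0. Stack: [0]
LOAD_CONST → push 3. Stack: [0, 3]
BINARY_OP - → 0 - 3 = -3. Stack: [-3]
LOAD_FAST a → push 36. Stack: [-3, 36]
LOAD_CONST → push 2. Stack: [-3, 36, 2]
BINARY_OP >> → 36 >> 2 = 9. Stack: [-3, 9]
BINARY_OP * → -3 * 9 = -27. Stack: [-27]
STORE_FAST w → w=-27. Stack: []
LOAD_FAST a → push 36. Stack: [36]
LOAD_CONST → push 9. Stack: [36, 9]
BINARY_OP + → 36 + 9 = 45. Stack: [45]
LOAD_CONST → push 8. Stack: [45, 8]
BINARY_OP // → 45 // 8 = 5. Stack: [5]
STORE_FAST w → w=5. Stack: []
LOAD_FAST_LOAD_FAST a,a → push 36,36. Stack: [36, 36]
BINARY_OP + → 36 + 36 = 72. Stack: [72]
LOAD_CONST → push 6. Stack: [72, 6]
BINARY_OP - → 72 - 6 = 66. Stack: [66]
STORE_FAST w → w=66. Stack: []
LOAD_FAST a → push 36. Stack: [36]
RETURN_VALUE → return 36.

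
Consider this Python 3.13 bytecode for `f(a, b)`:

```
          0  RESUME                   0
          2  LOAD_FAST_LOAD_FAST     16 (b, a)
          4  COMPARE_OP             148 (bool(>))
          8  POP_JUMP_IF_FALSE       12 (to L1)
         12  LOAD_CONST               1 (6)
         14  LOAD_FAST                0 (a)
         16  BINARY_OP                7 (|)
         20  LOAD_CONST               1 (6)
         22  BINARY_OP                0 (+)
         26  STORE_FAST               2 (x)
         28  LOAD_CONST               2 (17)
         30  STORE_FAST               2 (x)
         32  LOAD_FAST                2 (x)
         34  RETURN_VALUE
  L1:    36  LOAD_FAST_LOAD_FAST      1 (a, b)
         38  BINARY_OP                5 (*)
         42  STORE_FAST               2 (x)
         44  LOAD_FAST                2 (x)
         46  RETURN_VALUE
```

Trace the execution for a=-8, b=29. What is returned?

LOAD_FAST_LOAD_FAST b,a → push 29,-8. Stack: [29, -8]
COMPARE_OP bool(>) → 29 vs -8 = True. Stack: [True]
POP_JUMP_IF_FALSE → pop True; no jump. Stack: []
LOAD_CONST → push 6. Stack: [6]
LOAD_FAST a → push -8. Stack: [6, -8]
BINARY_OP | → 6 | -8 = -2. Stack: [-2]
LOAD_CONST → push 6. Stack: [-2, 6]
BINARY_OP + → -2 + 6 = 4. Stack: [4]
STORE_FAST x → x=4. Stack: []
LOAD_CONST → push 17. Stack: [17]
STORE_FAST x → x=17. Stack: []
LOAD_FAST x → push 17. Stack: [17]
RETURN_VALUE → return 17.

17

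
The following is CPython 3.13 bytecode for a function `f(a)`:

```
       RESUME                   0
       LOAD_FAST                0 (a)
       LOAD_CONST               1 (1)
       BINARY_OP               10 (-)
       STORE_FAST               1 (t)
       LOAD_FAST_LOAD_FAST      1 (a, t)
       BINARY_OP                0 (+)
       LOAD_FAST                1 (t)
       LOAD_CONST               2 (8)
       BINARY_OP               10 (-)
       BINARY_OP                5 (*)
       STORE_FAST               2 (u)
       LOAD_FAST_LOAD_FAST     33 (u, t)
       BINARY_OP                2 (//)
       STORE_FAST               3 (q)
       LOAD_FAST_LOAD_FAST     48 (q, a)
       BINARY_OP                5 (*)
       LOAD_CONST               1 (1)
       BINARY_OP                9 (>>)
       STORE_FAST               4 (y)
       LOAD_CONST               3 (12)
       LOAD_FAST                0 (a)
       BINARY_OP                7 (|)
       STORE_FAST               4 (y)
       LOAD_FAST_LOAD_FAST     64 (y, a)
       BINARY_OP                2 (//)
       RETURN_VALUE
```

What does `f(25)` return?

1

LOAD_FAST a → push 25. Stack: [25]
LOAD_CONST → push 1. Stack: [25, 1]
BINARY_OP - → 25 - 1 = 24. Stack: [24]
STORE_FAST t → t=24. Stack: []
LOAD_FAST_LOAD_FAST a,t → push 25,24. Stack: [25, 24]
BINARY_OP + → 25 + 24 = 49. Stack: [49]
LOAD_FAST t → push 24. Stack: [49, 24]
LOAD_CONST → push 8. Stack: [49, 24, 8]
BINARY_OP - → 24 - 8 = 16. Stack: [49, 16]
BINARY_OP * → 49 * 16 = 784. Stack: [784]
STORE_FAST u → u=784. Stack: []
LOAD_FAST_LOAD_FAST u,t → push 784,24. Stack: [784, 24]
BINARY_OP // → 784 // 24 = 32. Stack: [32]
STORE_FAST q → q=32. Stack: []
LOAD_FAST_LOAD_FAST q,a → push 32,25. Stack: [32, 25]
BINARY_OP * → 32 * 25 = 800. Stack: [800]
LOAD_CONST → push 1. Stack: [800, 1]
BINARY_OP >> → 800 >> 1 = 400. Stack: [400]
STORE_FAST y → y=400. Stack: []
LOAD_CONST → push 12. Stack: [12]
LOAD_FAST a → push 25. Stack: [12, 25]
BINARY_OP | → 12 | 25 = 29. Stack: [29]
STORE_FAST y → y=29. Stack: []
LOAD_FAST_LOAD_FAST y,a → push 29,25. Stack: [29, 25]
BINARY_OP // → 29 // 25 = 1. Stack: [1]
RETURN_VALUE → return 1.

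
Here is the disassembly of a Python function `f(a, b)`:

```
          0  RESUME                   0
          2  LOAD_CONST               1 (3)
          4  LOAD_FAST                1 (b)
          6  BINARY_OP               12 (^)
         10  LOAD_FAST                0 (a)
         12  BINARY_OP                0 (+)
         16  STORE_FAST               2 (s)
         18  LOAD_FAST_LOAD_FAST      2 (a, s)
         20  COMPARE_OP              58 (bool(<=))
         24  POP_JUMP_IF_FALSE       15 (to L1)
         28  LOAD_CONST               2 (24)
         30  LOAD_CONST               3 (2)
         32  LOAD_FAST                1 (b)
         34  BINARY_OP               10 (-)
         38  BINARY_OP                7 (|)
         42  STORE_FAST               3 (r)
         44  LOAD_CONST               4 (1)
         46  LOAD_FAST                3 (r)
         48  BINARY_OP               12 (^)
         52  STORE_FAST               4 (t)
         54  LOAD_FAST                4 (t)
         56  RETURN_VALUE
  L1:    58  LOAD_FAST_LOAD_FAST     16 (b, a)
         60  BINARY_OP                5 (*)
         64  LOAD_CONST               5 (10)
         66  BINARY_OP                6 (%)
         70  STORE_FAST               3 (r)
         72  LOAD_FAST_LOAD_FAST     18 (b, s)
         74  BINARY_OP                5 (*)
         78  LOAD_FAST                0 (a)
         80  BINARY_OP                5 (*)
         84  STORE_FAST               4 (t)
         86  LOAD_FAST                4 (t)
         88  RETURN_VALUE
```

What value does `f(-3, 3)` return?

-2

LOAD_CONST → push 3. Stack: [3]
LOAD_FAST b → push 3. Stack: [3, 3]
BINARY_OP ^ → 3 ^ 3 = 0. Stack: [0]
LOAD_FAST a → push -3. Stack: [0, -3]
BINARY_OP + → 0 + -3 = -3. Stack: [-3]
STORE_FAST s → s=-3. Stack: []
LOAD_FAST_LOAD_FAST a,s → push -3,-3. Stack: [-3, -3]
COMPARE_OP bool(<=) → -3 vs -3 = True. Stack: [True]
POP_JUMP_IF_FALSE → pop True; no jump. Stack: []
LOAD_CONST → push 24. Stack: [24]
LOAD_CONST → push 2. Stack: [24, 2]
LOAD_FAST b → push 3. Stack: [24, 2, 3]
BINARY_OP - → 2 - 3 = -1. Stack: [24, -1]
BINARY_OP | → 24 | -1 = -1. Stack: [-1]
STORE_FAST r → r=-1. Stack: []
LOAD_CONST → push 1. Stack: [1]
LOAD_FAST r → push -1. Stack: [1, -1]
BINARY_OP ^ → 1 ^ -1 = -2. Stack: [-2]
STORE_FAST t → t=-2. Stack: []
LOAD_FAST t → push -2. Stack: [-2]
RETURN_VALUE → return -2.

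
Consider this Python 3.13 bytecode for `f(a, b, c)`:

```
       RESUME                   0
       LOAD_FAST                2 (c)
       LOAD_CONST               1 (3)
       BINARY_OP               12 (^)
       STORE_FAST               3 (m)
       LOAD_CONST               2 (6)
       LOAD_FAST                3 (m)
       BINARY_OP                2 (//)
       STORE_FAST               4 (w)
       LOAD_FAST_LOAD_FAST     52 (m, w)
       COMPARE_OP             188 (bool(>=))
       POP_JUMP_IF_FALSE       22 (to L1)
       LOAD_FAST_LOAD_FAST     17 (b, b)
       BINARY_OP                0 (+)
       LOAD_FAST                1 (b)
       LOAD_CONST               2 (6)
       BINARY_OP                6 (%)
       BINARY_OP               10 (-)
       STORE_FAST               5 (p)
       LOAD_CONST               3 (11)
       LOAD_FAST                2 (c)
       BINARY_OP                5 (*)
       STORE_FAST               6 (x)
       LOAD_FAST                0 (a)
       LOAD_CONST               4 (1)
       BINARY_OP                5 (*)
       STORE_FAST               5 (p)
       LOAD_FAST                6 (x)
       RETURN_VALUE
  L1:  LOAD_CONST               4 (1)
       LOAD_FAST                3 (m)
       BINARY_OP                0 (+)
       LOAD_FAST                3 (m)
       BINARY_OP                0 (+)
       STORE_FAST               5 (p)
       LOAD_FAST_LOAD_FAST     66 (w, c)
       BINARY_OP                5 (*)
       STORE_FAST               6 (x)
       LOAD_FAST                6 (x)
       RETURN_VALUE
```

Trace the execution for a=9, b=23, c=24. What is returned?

LOAD_FAST c → push 24. Stack: [24]
LOAD_CONST → push 3. Stack: [24, 3]
BINARY_OP ^ → 24 ^ 3 = 27. Stack: [27]
STORE_FAST m → m=27. Stack: []
LOAD_CONST → push 6. Stack: [6]
LOAD_FAST m → push 27. Stack: [6, 27]
BINARY_OP // → 6 // 27 = 0. Stack: [0]
STORE_FAST w → w=0. Stack: []
LOAD_FAST_LOAD_FAST m,w → push 27,0. Stack: [27, 0]
COMPARE_OP bool(>=) → 27 vs 0 = True. Stack: [True]
POP_JUMP_IF_FALSE → pop True; no jump. Stack: []
LOAD_FAST_LOAD_FAST b,b → push 23,23. Stack: [23, 23]
BINARY_OP + → 23 + 23 = 46. Stack: [46]
LOAD_FAST b → push 23. Stack: [46, 23]
LOAD_CONST → push 6. Stack: [46, 23, 6]
BINARY_OP % → 23 % 6 = 5. Stack: [46, 5]
BINARY_OP - → 46 - 5 = 41. Stack: [41]
STORE_FAST p → p=41. Stack: []
LOAD_CONST → push 11. Stack: [11]
LOAD_FAST c → push 24. Stack: [11, 24]
BINARY_OP * → 11 * 24 = 264. Stack: [264]
STORE_FAST x → x=264. Stack: []
LOAD_FAST a → push 9. Stack: [9]
LOAD_CONST → push 1. Stack: [9, 1]
BINARY_OP * → 9 * 1 = 9. Stack: [9]
STORE_FAST p → p=9. Stack: []
LOAD_FAST x → push 264. Stack: [264]
RETURN_VALUE → return 264.

264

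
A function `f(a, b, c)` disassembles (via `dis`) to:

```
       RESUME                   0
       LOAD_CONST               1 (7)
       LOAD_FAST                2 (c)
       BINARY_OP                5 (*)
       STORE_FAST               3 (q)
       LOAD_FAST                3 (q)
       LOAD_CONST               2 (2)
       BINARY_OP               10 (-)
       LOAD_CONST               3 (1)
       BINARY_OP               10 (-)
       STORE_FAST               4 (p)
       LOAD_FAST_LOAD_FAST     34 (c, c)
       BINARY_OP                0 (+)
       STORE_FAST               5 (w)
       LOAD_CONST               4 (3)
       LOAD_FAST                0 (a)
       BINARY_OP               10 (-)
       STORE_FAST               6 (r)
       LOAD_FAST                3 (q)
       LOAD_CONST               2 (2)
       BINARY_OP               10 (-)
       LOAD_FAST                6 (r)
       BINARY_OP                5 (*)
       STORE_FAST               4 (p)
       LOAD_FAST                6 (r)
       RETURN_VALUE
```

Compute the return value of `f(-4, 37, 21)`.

7

LOAD_CONST → push 7. Stack: [7]
LOAD_FAST c → push 21. Stack: [7, 21]
BINARY_OP * → 7 * 21 = 147. Stack: [147]
STORE_FAST q → q=147. Stack: []
LOAD_FAST q → push 147. Stack: [147]
LOAD_CONST → push 2. Stack: [147, 2]
BINARY_OP - → 147 - 2 = 145. Stack: [145]
LOAD_CONST → push 1. Stack: [145, 1]
BINARY_OP - → 145 - 1 = 144. Stack: [144]
STORE_FAST p → p=144. Stack: []
LOAD_FAST_LOAD_FAST c,c → push 21,21. Stack: [21, 21]
BINARY_OP + → 21 + 21 = 42. Stack: [42]
STORE_FAST w → w=42. Stack: []
LOAD_CONST → push 3. Stack: [3]
LOAD_FAST a → push -4. Stack: [3, -4]
BINARY_OP - → 3 - -4 = 7. Stack: [7]
STORE_FAST r → r=7. Stack: []
LOAD_FAST q → push 147. Stack: [147]
LOAD_CONST → push 2. Stack: [147, 2]
BINARY_OP - → 147 - 2 = 145. Stack: [145]
LOAD_FAST r → push 7. Stack: [145, 7]
BINARY_OP * → 145 * 7 = 1015. Stack: [1015]
STORE_FAST p → p=1015. Stack: []
LOAD_FAST r → push 7. Stack: [7]
RETURN_VALUE → return 7.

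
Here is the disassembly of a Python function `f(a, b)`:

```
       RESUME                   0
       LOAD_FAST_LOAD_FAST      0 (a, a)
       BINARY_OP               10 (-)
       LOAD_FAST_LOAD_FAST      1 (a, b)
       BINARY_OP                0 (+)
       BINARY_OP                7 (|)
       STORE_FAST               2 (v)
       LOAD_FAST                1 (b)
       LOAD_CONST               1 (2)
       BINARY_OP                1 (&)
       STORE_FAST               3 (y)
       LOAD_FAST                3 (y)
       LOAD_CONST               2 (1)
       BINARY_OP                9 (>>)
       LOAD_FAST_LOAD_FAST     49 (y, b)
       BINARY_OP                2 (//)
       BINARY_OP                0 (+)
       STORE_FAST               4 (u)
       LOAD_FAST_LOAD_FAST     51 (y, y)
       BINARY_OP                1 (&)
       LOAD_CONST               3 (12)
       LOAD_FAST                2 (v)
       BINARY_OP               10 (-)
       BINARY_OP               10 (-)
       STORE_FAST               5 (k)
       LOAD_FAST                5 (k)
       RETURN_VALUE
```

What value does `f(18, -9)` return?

-1

LOAD_FAST_LOAD_FAST a,a → push 18,18. Stack: [18, 18]
BINARY_OP - → 18 - 18 = 0. Stack: [0]
LOAD_FAST_LOAD_FAST a,b → push 18,-9. Stack: [0, 18, -9]
BINARY_OP + → 18 + -9 = 9. Stack: [0, 9]
BINARY_OP | → 0 | 9 = 9. Stack: [9]
STORE_FAST v → v=9. Stack: []
LOAD_FAST b → push -9. Stack: [-9]
LOAD_CONST → push 2. Stack: [-9, 2]
BINARY_OP & → -9 & 2 = 2. Stack: [2]
STORE_FAST y → y=2. Stack: []
LOAD_FAST y → push 2. Stack: [2]
LOAD_CONST → push 1. Stack: [2, 1]
BINARY_OP >> → 2 >> 1 = 1. Stack: [1]
LOAD_FAST_LOAD_FAST y,b → push 2,-9. Stack: [1, 2, -9]
BINARY_OP // → 2 // -9 = -1. Stack: [1, -1]
BINARY_OP + → 1 + -1 = 0. Stack: [0]
STORE_FAST u → u=0. Stack: []
LOAD_FAST_LOAD_FAST y,y → push 2,2. Stack: [2, 2]
BINARY_OP & → 2 & 2 = 2. Stack: [2]
LOAD_CONST → push 12. Stack: [2, 12]
LOAD_FAST v → push 9. Stack: [2, 12, 9]
BINARY_OP - → 12 - 9 = 3. Stack: [2, 3]
BINARY_OP - → 2 - 3 = -1. Stack: [-1]
STORE_FAST k → k=-1. Stack: []
LOAD_FAST k → push -1. Stack: [-1]
RETURN_VALUE → return -1.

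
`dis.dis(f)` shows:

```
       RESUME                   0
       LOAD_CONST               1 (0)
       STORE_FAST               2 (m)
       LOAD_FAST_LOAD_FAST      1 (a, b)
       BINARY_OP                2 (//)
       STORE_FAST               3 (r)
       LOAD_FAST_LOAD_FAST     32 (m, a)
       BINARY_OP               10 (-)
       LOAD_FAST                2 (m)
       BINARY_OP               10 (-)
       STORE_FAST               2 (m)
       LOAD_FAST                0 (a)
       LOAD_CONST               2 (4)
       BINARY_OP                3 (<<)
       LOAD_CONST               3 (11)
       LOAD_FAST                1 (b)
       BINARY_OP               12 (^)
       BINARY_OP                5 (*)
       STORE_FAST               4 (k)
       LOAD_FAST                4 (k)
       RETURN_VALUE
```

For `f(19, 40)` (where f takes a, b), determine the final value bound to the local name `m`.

LOAD_CONST → push 0. Stack: [0]
STORE_FAST m → m=0. Stack: []
LOAD_FAST_LOAD_FAST a,b → push 19,40. Stack: [19, 40]
BINARY_OP // → 19 // 40 = 0. Stack: [0]
STORE_FAST r → r=0. Stack: []
LOAD_FAST_LOAD_FAST m,a → push 0,19. Stack: [0, 19]
BINARY_OP - → 0 - 19 = -19. Stack: [-19]
LOAD_FAST m → push 0. Stack: [-19, 0]
BINARY_OP - → -19 - 0 = -19. Stack: [-19]
STORE_FAST m → m=-19. Stack: []
LOAD_FAST a → push 19. Stack: [19]
LOAD_CONST → push 4. Stack: [19, 4]
BINARY_OP << → 19 << 4 = 304. Stack: [304]
LOAD_CONST → push 11. Stack: [304, 11]
LOAD_FAST b → push 40. Stack: [304, 11, 40]
BINARY_OP ^ → 11 ^ 40 = 35. Stack: [304, 35]
BINARY_OP * → 304 * 35 = 10640. Stack: [10640]
STORE_FAST k → k=10640. Stack: []
LOAD_FAST k → push 10640. Stack: [10640]
RETURN_VALUE → return 10640.

-19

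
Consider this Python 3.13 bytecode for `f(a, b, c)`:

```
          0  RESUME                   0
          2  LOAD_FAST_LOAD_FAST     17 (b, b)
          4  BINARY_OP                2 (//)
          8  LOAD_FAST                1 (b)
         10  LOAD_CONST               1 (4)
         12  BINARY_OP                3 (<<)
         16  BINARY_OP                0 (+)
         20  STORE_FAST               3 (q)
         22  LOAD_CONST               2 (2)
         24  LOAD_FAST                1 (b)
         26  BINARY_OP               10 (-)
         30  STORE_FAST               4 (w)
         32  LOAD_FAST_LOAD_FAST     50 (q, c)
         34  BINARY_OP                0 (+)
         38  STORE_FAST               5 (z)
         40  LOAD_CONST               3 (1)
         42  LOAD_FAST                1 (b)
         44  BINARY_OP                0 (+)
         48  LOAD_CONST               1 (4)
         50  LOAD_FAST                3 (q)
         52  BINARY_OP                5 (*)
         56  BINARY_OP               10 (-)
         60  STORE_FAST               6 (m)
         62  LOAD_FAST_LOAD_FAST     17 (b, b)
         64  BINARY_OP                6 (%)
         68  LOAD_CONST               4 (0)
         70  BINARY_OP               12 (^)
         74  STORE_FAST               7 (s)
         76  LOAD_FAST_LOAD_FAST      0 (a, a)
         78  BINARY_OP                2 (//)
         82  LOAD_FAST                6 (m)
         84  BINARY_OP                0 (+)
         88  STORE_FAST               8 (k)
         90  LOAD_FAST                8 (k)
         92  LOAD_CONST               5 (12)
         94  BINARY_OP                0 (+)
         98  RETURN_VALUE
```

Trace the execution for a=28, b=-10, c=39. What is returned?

LOAD_FAST_LOAD_FAST b,b → push -10,-10. Stack: [-10, -10]
BINARY_OP // → -10 // -10 = 1. Stack: [1]
LOAD_FAST b → push -10. Stack: [1, -10]
LOAD_CONST → push 4. Stack: [1, -10, 4]
BINARY_OP << → -10 << 4 = -160. Stack: [1, -160]
BINARY_OP + → 1 + -160 = -159. Stack: [-159]
STORE_FAST q → q=-159. Stack: []
LOAD_CONST → push 2. Stack: [2]
LOAD_FAST b → push -10. Stack: [2, -10]
BINARY_OP - → 2 - -10 = 12. Stack: [12]
STORE_FAST w → w=12. Stack: []
LOAD_FAST_LOAD_FAST q,c → push -159,39. Stack: [-159, 39]
BINARY_OP + → -159 + 39 = -120. Stack: [-120]
STORE_FAST z → z=-120. Stack: []
LOAD_CONST → push 1. Stack: [1]
LOAD_FAST b → push -10. Stack: [1, -10]
BINARY_OP + → 1 + -10 = -9. Stack: [-9]
LOAD_CONST → push 4. Stack: [-9, 4]
LOAD_FAST q → push -159. Stack: [-9, 4, -159]
BINARY_OP * → 4 * -159 = -636. Stack: [-9, -636]
BINARY_OP - → -9 - -636 = 627. Stack: [627]
STORE_FAST m → m=627. Stack: []
LOAD_FAST_LOAD_FAST b,b → push -10,-10. Stack: [-10, -10]
BINARY_OP % → -10 % -10 = 0. Stack: [0]
LOAD_CONST → push 0. Stack: [0, 0]
BINARY_OP ^ → 0 ^ 0 = 0. Stack: [0]
STORE_FAST s → s=0. Stack: []
LOAD_FAST_LOAD_FAST a,a → push 28,28. Stack: [28, 28]
BINARY_OP // → 28 // 28 = 1. Stack: [1]
LOAD_FAST m → push 627. Stack: [1, 627]
BINARY_OP + → 1 + 627 = 628. Stack: [628]
STORE_FAST k → k=628. Stack: []
LOAD_FAST k → push 628. Stack: [628]
LOAD_CONST → push 12. Stack: [628, 12]
BINARY_OP + → 628 + 12 = 640. Stack: [640]
RETURN_VALUE → return 640.

640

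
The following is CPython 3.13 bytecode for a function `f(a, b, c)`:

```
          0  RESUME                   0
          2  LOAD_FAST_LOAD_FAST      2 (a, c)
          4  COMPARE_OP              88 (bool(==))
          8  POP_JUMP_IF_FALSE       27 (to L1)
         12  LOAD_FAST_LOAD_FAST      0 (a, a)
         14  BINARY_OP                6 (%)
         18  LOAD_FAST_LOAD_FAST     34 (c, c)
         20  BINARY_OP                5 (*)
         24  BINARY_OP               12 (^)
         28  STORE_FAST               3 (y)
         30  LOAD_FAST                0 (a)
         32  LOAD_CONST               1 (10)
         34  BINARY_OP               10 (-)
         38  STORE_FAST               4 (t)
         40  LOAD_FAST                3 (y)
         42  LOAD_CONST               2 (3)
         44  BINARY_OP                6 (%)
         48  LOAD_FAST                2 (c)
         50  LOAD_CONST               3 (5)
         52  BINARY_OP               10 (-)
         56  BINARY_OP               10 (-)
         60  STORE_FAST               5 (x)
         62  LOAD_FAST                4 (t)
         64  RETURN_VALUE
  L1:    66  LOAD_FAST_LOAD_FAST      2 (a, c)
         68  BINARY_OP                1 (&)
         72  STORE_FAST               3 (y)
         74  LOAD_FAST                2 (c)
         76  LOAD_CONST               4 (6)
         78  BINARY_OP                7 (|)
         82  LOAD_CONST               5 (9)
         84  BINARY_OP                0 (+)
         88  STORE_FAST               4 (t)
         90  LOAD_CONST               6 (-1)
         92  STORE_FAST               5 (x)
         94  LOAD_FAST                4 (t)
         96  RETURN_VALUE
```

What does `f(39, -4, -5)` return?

LOAD_FAST_LOAD_FAST a,c → push 39,-5. Stack: [39, -5]
COMPARE_OP bool(==) → 39 vs -5 = False. Stack: [False]
POP_JUMP_IF_FALSE → pop False; jump. Stack: []
LOAD_FAST_LOAD_FAST a,c → push 39,-5. Stack: [39, -5]
BINARY_OP & → 39 & -5 = 35. Stack: [35]
STORE_FAST y → y=35. Stack: []
LOAD_FAST c → push -5. Stack: [-5]
LOAD_CONST → push 6. Stack: [-5, 6]
BINARY_OP | → -5 | 6 = -1. Stack: [-1]
LOAD_CONST → push 9. Stack: [-1, 9]
BINARY_OP + → -1 + 9 = 8. Stack: [8]
STORE_FAST t → t=8. Stack: []
LOAD_CONST → push -1. Stack: [-1]
STORE_FAST x → x=-1. Stack: []
LOAD_FAST t → push 8. Stack: [8]
RETURN_VALUE → return 8.

8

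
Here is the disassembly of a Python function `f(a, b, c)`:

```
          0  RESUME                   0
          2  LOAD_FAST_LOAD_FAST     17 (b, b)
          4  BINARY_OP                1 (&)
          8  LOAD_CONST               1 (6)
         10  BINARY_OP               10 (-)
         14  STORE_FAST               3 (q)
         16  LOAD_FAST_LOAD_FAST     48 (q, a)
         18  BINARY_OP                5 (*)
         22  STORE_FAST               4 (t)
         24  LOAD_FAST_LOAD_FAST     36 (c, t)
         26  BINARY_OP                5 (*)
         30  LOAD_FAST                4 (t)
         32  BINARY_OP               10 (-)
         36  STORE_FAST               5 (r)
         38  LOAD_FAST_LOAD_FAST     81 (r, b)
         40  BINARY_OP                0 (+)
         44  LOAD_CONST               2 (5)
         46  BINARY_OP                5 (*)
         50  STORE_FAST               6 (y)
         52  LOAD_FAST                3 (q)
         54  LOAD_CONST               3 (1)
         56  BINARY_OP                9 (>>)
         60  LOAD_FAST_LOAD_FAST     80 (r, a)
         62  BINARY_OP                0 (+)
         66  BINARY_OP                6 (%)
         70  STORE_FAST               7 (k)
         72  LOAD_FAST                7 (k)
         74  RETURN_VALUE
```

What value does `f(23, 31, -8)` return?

LOAD_FAST_LOAD_FAST b,b → push 31,31. Stack: [31, 31]
BINARY_OP & → 31 & 31 = 31. Stack: [31]
LOAD_CONST → push 6. Stack: [31, 6]
BINARY_OP - → 31 - 6 = 25. Stack: [25]
STORE_FAST q → q=25. Stack: []
LOAD_FAST_LOAD_FAST q,a → push 25,23. Stack: [25, 23]
BINARY_OP * → 25 * 23 = 575. Stack: [575]
STORE_FAST t → t=575. Stack: []
LOAD_FAST_LOAD_FAST c,t → push -8,575. Stack: [-8, 575]
BINARY_OP * → -8 * 575 = -4600. Stack: [-4600]
LOAD_FAST t → push 575. Stack: [-4600, 575]
BINARY_OP - → -4600 - 575 = -5175. Stack: [-5175]
STORE_FAST r → r=-5175. Stack: []
LOAD_FAST_LOAD_FAST r,b → push -5175,31. Stack: [-5175, 31]
BINARY_OP + → -5175 + 31 = -5144. Stack: [-5144]
LOAD_CONST → push 5. Stack: [-5144, 5]
BINARY_OP * → -5144 * 5 = -25720. Stack: [-25720]
STORE_FAST y → y=-25720. Stack: []
LOAD_FAST q → push 25. Stack: [25]
LOAD_CONST → push 1. Stack: [25, 1]
BINARY_OP >> → 25 >> 1 = 12. Stack: [12]
LOAD_FAST_LOAD_FAST r,a → push -5175,23. Stack: [12, -5175, 23]
BINARY_OP + → -5175 + 23 = -5152. Stack: [12, -5152]
BINARY_OP % → 12 % -5152 = -5140. Stack: [-5140]
STORE_FAST k → k=-5140. Stack: []
LOAD_FAST k → push -5140. Stack: [-5140]
RETURN_VALUE → return -5140.

-5140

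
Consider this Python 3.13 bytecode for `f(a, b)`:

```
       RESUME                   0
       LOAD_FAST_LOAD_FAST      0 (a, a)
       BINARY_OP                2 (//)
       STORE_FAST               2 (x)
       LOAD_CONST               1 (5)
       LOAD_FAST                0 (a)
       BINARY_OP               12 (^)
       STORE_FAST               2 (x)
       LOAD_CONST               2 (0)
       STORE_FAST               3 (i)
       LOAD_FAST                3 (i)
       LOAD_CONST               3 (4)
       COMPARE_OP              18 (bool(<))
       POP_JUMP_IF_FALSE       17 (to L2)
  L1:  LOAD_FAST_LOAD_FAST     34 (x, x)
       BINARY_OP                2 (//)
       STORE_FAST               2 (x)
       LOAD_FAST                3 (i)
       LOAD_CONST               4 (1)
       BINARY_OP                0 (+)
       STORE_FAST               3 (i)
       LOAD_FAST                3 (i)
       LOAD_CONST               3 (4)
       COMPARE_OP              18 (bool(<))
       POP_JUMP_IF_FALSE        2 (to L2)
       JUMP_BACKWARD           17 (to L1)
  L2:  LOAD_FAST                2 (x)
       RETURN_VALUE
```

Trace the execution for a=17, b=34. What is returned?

LOAD_FAST_LOAD_FAST a,a → push 17,17. Stack: [17, 17]
BINARY_OP // → 17 // 17 = 1. Stack: [1]
STORE_FAST x → x=1. Stack: []
LOAD_CONST → push 5. Stack: [5]
LOAD_FAST a → push 17. Stack: [5, 17]
BINARY_OP ^ → 5 ^ 17 = 20. Stack: [20]
STORE_FAST x → x=20. Stack: []
LOAD_CONST → push 0. Stack: [0]
STORE_FAST i → i=0. Stack: []
LOAD_FAST i → push 0. Stack: [0]
LOAD_CONST → push 4. Stack: [0, 4]
COMPARE_OP bool(<) → 0 vs 4 = True. Stack: [True]
POP_JUMP_IF_FALSE → pop True; no jump. Stack: []
LOAD_FAST_LOAD_FAST x,x → push 20,20. Stack: [20, 20]
BINARY_OP // → 20 // 20 = 1. Stack: [1]
STORE_FAST x → x=1. Stack: []
LOAD_FAST i → push 0. Stack: [0]
LOAD_CONST → push 1. Stack: [0, 1]
BINARY_OP + → 0 + 1 = 1. Stack: [1]
STORE_FAST i → i=1. Stack: []
LOAD_FAST i → push 1. Stack: [1]
LOAD_CONST → push 4. Stack: [1, 4]
COMPARE_OP bool(<) → 1 vs 4 = True. Stack: [True]
POP_JUMP_IF_FALSE → pop True; no jump. Stack: []
LOAD_FAST_LOAD_FAST x,x → push 1,1. Stack: [1, 1]
BINARY_OP // → 1 // 1 = 1. Stack: [1]
STORE_FAST x → x=1. Stack: []
LOAD_FAST i → push 1. Stack: [1]
LOAD_CONST → push 1. Stack: [1, 1]
BINARY_OP + → 1 + 1 = 2. Stack: [2]
STORE_FAST i → i=2. Stack: []
LOAD_FAST i → push 2. Stack: [2]
LOAD_CONST → push 4. Stack: [2, 4]
COMPARE_OP bool(<) → 2 vs 4 = True. Stack: [True]
POP_JUMP_IF_FALSE → pop True; no jump. Stack: []
LOAD_FAST_LOAD_FAST x,x → push 1,1. Stack: [1, 1]
BINARY_OP // → 1 // 1 = 1. Stack: [1]
STORE_FAST x → x=1. Stack: []
LOAD_FAST i → push 2. Stack: [2]
LOAD_CONST → push 1. Stack: [2, 1]
BINARY_OP + → 2 + 1 = 3. Stack: [3]
STORE_FAST i → i=3. Stack: []
LOAD_FAST i → push 3. Stack: [3]
LOAD_CONST → push 4. Stack: [3, 4]
COMPARE_OP bool(<) → 3 vs 4 = True. Stack: [True]
POP_JUMP_IF_FALSE → pop True; no jump. Stack: []
LOAD_FAST_LOAD_FAST x,x → push 1,1. Stack: [1, 1]
BINARY_OP // → 1 // 1 = 1. Stack: [1]
STORE_FAST x → x=1. Stack: []
LOAD_FAST i → push 3. Stack: [3]
LOAD_CONST → push 1. Stack: [3, 1]
BINARY_OP + → 3 + 1 = 4. Stack: [4]
STORE_FAST i → i=4. Stack: []
LOAD_FAST i → push 4. Stack: [4]
LOAD_CONST → push 4. Stack: [4, 4]
COMPARE_OP bool(<) → 4 vs 4 = False. Stack: [False]
POP_JUMP_IF_FALSE → pop False; jump. Stack: []
LOAD_FAST x → push 1. Stack: [1]
RETURN_VALUE → return 1.

1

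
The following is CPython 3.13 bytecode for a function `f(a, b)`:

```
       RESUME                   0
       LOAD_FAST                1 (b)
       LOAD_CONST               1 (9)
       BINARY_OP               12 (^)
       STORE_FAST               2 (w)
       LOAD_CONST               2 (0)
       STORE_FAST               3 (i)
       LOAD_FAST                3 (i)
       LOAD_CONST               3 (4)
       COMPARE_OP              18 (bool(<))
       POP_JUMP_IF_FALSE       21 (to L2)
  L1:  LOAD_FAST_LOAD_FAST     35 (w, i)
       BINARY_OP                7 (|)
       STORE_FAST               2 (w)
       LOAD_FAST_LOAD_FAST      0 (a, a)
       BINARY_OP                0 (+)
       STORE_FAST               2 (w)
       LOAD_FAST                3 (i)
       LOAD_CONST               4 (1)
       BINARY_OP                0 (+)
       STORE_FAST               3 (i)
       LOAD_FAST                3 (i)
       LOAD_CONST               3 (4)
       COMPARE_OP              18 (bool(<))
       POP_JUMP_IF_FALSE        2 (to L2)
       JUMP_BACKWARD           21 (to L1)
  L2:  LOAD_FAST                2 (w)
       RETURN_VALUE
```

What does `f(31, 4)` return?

62

LOAD_FAST b → push 4
LOAD_CONST → push 9
BINARY_OP ^ → 4 ^ 9 = 13
STORE_FAST w → w=13
LOAD_CONST → push 0
STORE_FAST i → i=0
LOAD_FAST i → push 0
LOAD_CONST → push 4
COMPARE_OP bool(<) → 0 vs 4 = True
POP_JUMP_IF_FALSE → pop True; no jump
LOAD_FAST_LOAD_FAST w,i → push 13,0
BINARY_OP | → 13 | 0 = 13
STORE_FAST w → w=13
LOAD_FAST_LOAD_FAST a,a → push 31,31
BINARY_OP + → 31 + 31 = 62
STORE_FAST w → w=62
LOAD_FAST i → push 0
LOAD_CONST → push 1
BINARY_OP + → 0 + 1 = 1
STORE_FAST i → i=1
LOAD_FAST i → push 1
LOAD_CONST → push 4
COMPARE_OP bool(<) → 1 vs 4 = True
POP_JUMP_IF_FALSE → pop True; no jump
LOAD_FAST_LOAD_FAST w,i → push 62,1
BINARY_OP | → 62 | 1 = 63
STORE_FAST w → w=63
LOAD_FAST_LOAD_FAST a,a → push 31,31
BINARY_OP + → 31 + 31 = 62
STORE_FAST w → w=62
LOAD_FAST i → push 1
LOAD_CONST → push 1
BINARY_OP + → 1 + 1 = 2
STORE_FAST i → i=2
LOAD_FAST i → push 2
LOAD_CONST → push 4
COMPARE_OP bool(<) → 2 vs 4 = True
POP_JUMP_IF_FALSE → pop True; no jump
LOAD_FAST_LOAD_FAST w,i → push 62,2
BINARY_OP | → 62 | 2 = 62
STORE_FAST w → w=62
LOAD_FAST_LOAD_FAST a,a → push 31,31
BINARY_OP + → 31 + 31 = 62
STORE_FAST w → w=62
LOAD_FAST i → push 2
LOAD_CONST → push 1
BINARY_OP + → 2 + 1 = 3
STORE_FAST i → i=3
LOAD_FAST i → push 3
LOAD_CONST → push 4
COMPARE_OP bool(<) → 3 vs 4 = True
POP_JUMP_IF_FALSE → pop True; no jump
LOAD_FAST_LOAD_FAST w,i → push 62,3
BINARY_OP | → 62 | 3 = 63
STORE_FAST w → w=63
LOAD_FAST_LOAD_FAST a,a → push 31,31
BINARY_OP + → 31 + 31 = 62
STORE_FAST w → w=62
LOAD_FAST i → push 3
LOAD_CONST → push 1
BINARY_OP + → 3 + 1 = 4
STORE_FAST i → i=4
LOAD_FAST i → push 4
LOAD_CONST → push 4
COMPARE_OP bool(<) → 4 vs 4 = False
POP_JUMP_IF_FALSE → pop False; jump
LOAD_FAST w → push 62
RETURN_VALUE → return 62.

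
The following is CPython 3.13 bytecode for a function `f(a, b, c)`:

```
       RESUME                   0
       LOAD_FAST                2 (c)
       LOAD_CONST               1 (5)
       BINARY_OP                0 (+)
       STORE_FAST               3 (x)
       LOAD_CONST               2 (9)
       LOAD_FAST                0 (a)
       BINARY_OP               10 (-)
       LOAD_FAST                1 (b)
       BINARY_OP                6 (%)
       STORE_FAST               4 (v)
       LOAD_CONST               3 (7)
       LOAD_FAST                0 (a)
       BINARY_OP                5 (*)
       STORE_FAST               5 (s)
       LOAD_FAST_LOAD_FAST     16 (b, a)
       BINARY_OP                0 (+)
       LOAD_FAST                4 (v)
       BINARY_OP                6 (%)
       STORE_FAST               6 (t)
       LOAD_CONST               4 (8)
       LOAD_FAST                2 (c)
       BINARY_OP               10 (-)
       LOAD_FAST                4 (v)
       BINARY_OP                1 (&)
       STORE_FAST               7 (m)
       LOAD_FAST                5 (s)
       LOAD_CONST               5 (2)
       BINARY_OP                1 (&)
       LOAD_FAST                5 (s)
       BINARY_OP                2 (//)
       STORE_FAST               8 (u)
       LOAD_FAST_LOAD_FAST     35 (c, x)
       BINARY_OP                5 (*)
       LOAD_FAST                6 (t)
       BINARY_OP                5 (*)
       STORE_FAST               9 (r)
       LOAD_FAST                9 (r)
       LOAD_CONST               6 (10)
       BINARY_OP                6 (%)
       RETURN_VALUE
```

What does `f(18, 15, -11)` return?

LOAD_FAST c → push -11. Stack: [-11]
LOAD_CONST → push 5. Stack: [-11, 5]
BINARY_OP + → -11 + 5 = -6. Stack: [-6]
STORE_FAST x → x=-6. Stack: []
LOAD_CONST → push 9. Stack: [9]
LOAD_FAST a → push 18. Stack: [9, 18]
BINARY_OP - → 9 - 18 = -9. Stack: [-9]
LOAD_FAST b → push 15. Stack: [-9, 15]
BINARY_OP % → -9 % 15 = 6. Stack: [6]
STORE_FAST v → v=6. Stack: []
LOAD_CONST → push 7. Stack: [7]
LOAD_FAST a → push 18. Stack: [7, 18]
BINARY_OP * → 7 * 18 = 126. Stack: [126]
STORE_FAST s → s=126. Stack: []
LOAD_FAST_LOAD_FAST b,a → push 15,18. Stack: [15, 18]
BINARY_OP + → 15 + 18 = 33. Stack: [33]
LOAD_FAST v → push 6. Stack: [33, 6]
BINARY_OP % → 33 % 6 = 3. Stack: [3]
STORE_FAST t → t=3. Stack: []
LOAD_CONST → push 8. Stack: [8]
LOAD_FAST c → push -11. Stack: [8, -11]
BINARY_OP - → 8 - -11 = 19. Stack: [19]
LOAD_FAST v → push 6. Stack: [19, 6]
BINARY_OP & → 19 & 6 = 2. Stack: [2]
STORE_FAST m → m=2. Stack: []
LOAD_FAST s → push 126. Stack: [126]
LOAD_CONST → push 2. Stack: [126, 2]
BINARY_OP & → 126 & 2 = 2. Stack: [2]
LOAD_FAST s → push 126. Stack: [2, 126]
BINARY_OP // → 2 // 126 = 0. Stack: [0]
STORE_FAST u → u=0. Stack: []
LOAD_FAST_LOAD_FAST c,x → push -11,-6. Stack: [-11, -6]
BINARY_OP * → -11 * -6 = 66. Stack: [66]
LOAD_FAST t → push 3. Stack: [66, 3]
BINARY_OP * → 66 * 3 = 198. Stack: [198]
STORE_FAST r → r=198. Stack: []
LOAD_FAST r → push 198. Stack: [198]
LOAD_CONST → push 10. Stack: [198, 10]
BINARY_OP % → 198 % 10 = 8. Stack: [8]
RETURN_VALUE → return 8.

8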